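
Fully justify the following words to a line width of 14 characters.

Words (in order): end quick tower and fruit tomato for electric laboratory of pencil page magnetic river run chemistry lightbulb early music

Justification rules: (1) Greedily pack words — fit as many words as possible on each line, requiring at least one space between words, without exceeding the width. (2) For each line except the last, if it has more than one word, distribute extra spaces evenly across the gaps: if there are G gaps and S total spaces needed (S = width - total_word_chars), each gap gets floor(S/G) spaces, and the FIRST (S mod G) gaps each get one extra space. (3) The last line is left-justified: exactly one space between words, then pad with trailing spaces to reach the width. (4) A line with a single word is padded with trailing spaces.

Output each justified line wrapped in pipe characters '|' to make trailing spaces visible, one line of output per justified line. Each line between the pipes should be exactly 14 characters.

Answer: |end      quick|
|tower      and|
|fruit   tomato|
|for   electric|
|laboratory  of|
|pencil    page|
|magnetic river|
|run  chemistry|
|lightbulb     |
|early music   |

Derivation:
Line 1: ['end', 'quick'] (min_width=9, slack=5)
Line 2: ['tower', 'and'] (min_width=9, slack=5)
Line 3: ['fruit', 'tomato'] (min_width=12, slack=2)
Line 4: ['for', 'electric'] (min_width=12, slack=2)
Line 5: ['laboratory', 'of'] (min_width=13, slack=1)
Line 6: ['pencil', 'page'] (min_width=11, slack=3)
Line 7: ['magnetic', 'river'] (min_width=14, slack=0)
Line 8: ['run', 'chemistry'] (min_width=13, slack=1)
Line 9: ['lightbulb'] (min_width=9, slack=5)
Line 10: ['early', 'music'] (min_width=11, slack=3)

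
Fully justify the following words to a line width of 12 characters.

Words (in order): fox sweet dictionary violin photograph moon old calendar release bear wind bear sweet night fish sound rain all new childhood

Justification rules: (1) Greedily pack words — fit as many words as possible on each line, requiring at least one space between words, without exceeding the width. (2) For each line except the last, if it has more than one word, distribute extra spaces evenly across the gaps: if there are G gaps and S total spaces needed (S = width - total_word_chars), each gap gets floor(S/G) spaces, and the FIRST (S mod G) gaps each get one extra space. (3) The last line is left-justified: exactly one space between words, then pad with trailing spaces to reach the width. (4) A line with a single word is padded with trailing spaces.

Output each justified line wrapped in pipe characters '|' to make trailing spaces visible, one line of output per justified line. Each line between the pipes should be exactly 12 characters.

Answer: |fox    sweet|
|dictionary  |
|violin      |
|photograph  |
|moon     old|
|calendar    |
|release bear|
|wind    bear|
|sweet  night|
|fish   sound|
|rain all new|
|childhood   |

Derivation:
Line 1: ['fox', 'sweet'] (min_width=9, slack=3)
Line 2: ['dictionary'] (min_width=10, slack=2)
Line 3: ['violin'] (min_width=6, slack=6)
Line 4: ['photograph'] (min_width=10, slack=2)
Line 5: ['moon', 'old'] (min_width=8, slack=4)
Line 6: ['calendar'] (min_width=8, slack=4)
Line 7: ['release', 'bear'] (min_width=12, slack=0)
Line 8: ['wind', 'bear'] (min_width=9, slack=3)
Line 9: ['sweet', 'night'] (min_width=11, slack=1)
Line 10: ['fish', 'sound'] (min_width=10, slack=2)
Line 11: ['rain', 'all', 'new'] (min_width=12, slack=0)
Line 12: ['childhood'] (min_width=9, slack=3)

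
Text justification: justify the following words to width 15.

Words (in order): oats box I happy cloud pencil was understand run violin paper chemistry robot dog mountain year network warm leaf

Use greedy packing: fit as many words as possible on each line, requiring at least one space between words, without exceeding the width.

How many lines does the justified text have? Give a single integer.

Line 1: ['oats', 'box', 'I'] (min_width=10, slack=5)
Line 2: ['happy', 'cloud'] (min_width=11, slack=4)
Line 3: ['pencil', 'was'] (min_width=10, slack=5)
Line 4: ['understand', 'run'] (min_width=14, slack=1)
Line 5: ['violin', 'paper'] (min_width=12, slack=3)
Line 6: ['chemistry', 'robot'] (min_width=15, slack=0)
Line 7: ['dog', 'mountain'] (min_width=12, slack=3)
Line 8: ['year', 'network'] (min_width=12, slack=3)
Line 9: ['warm', 'leaf'] (min_width=9, slack=6)
Total lines: 9

Answer: 9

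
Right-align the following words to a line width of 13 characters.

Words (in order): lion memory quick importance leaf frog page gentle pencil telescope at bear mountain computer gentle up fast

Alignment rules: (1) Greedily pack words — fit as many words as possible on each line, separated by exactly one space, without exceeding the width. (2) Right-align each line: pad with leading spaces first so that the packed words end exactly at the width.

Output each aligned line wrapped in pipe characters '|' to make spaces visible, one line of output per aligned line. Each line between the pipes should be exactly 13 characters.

Line 1: ['lion', 'memory'] (min_width=11, slack=2)
Line 2: ['quick'] (min_width=5, slack=8)
Line 3: ['importance'] (min_width=10, slack=3)
Line 4: ['leaf', 'frog'] (min_width=9, slack=4)
Line 5: ['page', 'gentle'] (min_width=11, slack=2)
Line 6: ['pencil'] (min_width=6, slack=7)
Line 7: ['telescope', 'at'] (min_width=12, slack=1)
Line 8: ['bear', 'mountain'] (min_width=13, slack=0)
Line 9: ['computer'] (min_width=8, slack=5)
Line 10: ['gentle', 'up'] (min_width=9, slack=4)
Line 11: ['fast'] (min_width=4, slack=9)

Answer: |  lion memory|
|        quick|
|   importance|
|    leaf frog|
|  page gentle|
|       pencil|
| telescope at|
|bear mountain|
|     computer|
|    gentle up|
|         fast|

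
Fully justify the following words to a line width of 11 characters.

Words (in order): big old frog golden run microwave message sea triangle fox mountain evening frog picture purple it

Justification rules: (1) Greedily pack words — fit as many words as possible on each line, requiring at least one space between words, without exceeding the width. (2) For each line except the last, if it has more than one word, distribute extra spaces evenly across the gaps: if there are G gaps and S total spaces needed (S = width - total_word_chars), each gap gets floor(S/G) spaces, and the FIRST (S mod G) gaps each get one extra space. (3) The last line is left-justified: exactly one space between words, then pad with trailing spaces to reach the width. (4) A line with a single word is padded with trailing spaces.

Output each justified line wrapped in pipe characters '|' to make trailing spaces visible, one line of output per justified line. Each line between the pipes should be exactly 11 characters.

Answer: |big     old|
|frog golden|
|run        |
|microwave  |
|message sea|
|triangle   |
|fox        |
|mountain   |
|evening    |
|frog       |
|picture    |
|purple it  |

Derivation:
Line 1: ['big', 'old'] (min_width=7, slack=4)
Line 2: ['frog', 'golden'] (min_width=11, slack=0)
Line 3: ['run'] (min_width=3, slack=8)
Line 4: ['microwave'] (min_width=9, slack=2)
Line 5: ['message', 'sea'] (min_width=11, slack=0)
Line 6: ['triangle'] (min_width=8, slack=3)
Line 7: ['fox'] (min_width=3, slack=8)
Line 8: ['mountain'] (min_width=8, slack=3)
Line 9: ['evening'] (min_width=7, slack=4)
Line 10: ['frog'] (min_width=4, slack=7)
Line 11: ['picture'] (min_width=7, slack=4)
Line 12: ['purple', 'it'] (min_width=9, slack=2)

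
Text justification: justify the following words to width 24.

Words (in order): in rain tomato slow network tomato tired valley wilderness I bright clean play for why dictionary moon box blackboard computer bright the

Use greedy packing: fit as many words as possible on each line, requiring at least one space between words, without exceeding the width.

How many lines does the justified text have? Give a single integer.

Answer: 7

Derivation:
Line 1: ['in', 'rain', 'tomato', 'slow'] (min_width=19, slack=5)
Line 2: ['network', 'tomato', 'tired'] (min_width=20, slack=4)
Line 3: ['valley', 'wilderness', 'I'] (min_width=19, slack=5)
Line 4: ['bright', 'clean', 'play', 'for'] (min_width=21, slack=3)
Line 5: ['why', 'dictionary', 'moon', 'box'] (min_width=23, slack=1)
Line 6: ['blackboard', 'computer'] (min_width=19, slack=5)
Line 7: ['bright', 'the'] (min_width=10, slack=14)
Total lines: 7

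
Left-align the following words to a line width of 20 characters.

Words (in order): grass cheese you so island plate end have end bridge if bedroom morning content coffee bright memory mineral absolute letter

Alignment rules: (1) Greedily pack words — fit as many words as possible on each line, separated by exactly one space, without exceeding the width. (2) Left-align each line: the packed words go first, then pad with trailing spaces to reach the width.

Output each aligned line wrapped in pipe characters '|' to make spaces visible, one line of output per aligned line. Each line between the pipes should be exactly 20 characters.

Line 1: ['grass', 'cheese', 'you', 'so'] (min_width=19, slack=1)
Line 2: ['island', 'plate', 'end'] (min_width=16, slack=4)
Line 3: ['have', 'end', 'bridge', 'if'] (min_width=18, slack=2)
Line 4: ['bedroom', 'morning'] (min_width=15, slack=5)
Line 5: ['content', 'coffee'] (min_width=14, slack=6)
Line 6: ['bright', 'memory'] (min_width=13, slack=7)
Line 7: ['mineral', 'absolute'] (min_width=16, slack=4)
Line 8: ['letter'] (min_width=6, slack=14)

Answer: |grass cheese you so |
|island plate end    |
|have end bridge if  |
|bedroom morning     |
|content coffee      |
|bright memory       |
|mineral absolute    |
|letter              |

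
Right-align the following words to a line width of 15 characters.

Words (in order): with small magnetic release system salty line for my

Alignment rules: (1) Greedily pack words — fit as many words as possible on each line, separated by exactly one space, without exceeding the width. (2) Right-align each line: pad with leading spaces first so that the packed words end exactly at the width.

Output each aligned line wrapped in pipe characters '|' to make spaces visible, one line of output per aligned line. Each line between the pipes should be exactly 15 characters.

Answer: |     with small|
|       magnetic|
| release system|
| salty line for|
|             my|

Derivation:
Line 1: ['with', 'small'] (min_width=10, slack=5)
Line 2: ['magnetic'] (min_width=8, slack=7)
Line 3: ['release', 'system'] (min_width=14, slack=1)
Line 4: ['salty', 'line', 'for'] (min_width=14, slack=1)
Line 5: ['my'] (min_width=2, slack=13)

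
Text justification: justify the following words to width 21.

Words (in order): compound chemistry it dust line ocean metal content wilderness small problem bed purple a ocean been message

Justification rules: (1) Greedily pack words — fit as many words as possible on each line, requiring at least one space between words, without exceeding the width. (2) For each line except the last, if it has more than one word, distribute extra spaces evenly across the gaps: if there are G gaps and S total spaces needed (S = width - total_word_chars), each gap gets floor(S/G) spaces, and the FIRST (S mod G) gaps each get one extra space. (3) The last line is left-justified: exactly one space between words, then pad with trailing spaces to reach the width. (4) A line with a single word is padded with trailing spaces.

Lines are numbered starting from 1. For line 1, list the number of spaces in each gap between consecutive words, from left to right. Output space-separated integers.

Line 1: ['compound', 'chemistry', 'it'] (min_width=21, slack=0)
Line 2: ['dust', 'line', 'ocean', 'metal'] (min_width=21, slack=0)
Line 3: ['content', 'wilderness'] (min_width=18, slack=3)
Line 4: ['small', 'problem', 'bed'] (min_width=17, slack=4)
Line 5: ['purple', 'a', 'ocean', 'been'] (min_width=19, slack=2)
Line 6: ['message'] (min_width=7, slack=14)

Answer: 1 1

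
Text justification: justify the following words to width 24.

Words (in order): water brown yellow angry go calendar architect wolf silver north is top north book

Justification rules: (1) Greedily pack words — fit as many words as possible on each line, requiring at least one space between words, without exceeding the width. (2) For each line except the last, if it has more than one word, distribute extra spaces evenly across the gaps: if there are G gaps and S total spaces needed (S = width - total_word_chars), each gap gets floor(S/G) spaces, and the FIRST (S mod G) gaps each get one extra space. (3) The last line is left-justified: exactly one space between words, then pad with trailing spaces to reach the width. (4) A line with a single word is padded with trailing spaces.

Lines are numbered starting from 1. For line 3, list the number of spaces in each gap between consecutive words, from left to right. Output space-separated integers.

Line 1: ['water', 'brown', 'yellow', 'angry'] (min_width=24, slack=0)
Line 2: ['go', 'calendar', 'architect'] (min_width=21, slack=3)
Line 3: ['wolf', 'silver', 'north', 'is', 'top'] (min_width=24, slack=0)
Line 4: ['north', 'book'] (min_width=10, slack=14)

Answer: 1 1 1 1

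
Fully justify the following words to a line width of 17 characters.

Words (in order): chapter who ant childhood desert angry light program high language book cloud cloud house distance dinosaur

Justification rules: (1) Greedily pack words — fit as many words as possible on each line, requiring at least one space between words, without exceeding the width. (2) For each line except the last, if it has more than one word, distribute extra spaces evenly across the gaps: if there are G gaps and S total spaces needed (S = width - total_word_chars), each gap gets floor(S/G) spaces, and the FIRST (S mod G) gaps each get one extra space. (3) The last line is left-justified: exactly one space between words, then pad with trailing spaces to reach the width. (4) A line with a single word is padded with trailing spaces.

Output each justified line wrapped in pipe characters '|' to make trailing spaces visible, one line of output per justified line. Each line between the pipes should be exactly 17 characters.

Answer: |chapter  who  ant|
|childhood  desert|
|angry       light|
|program      high|
|language     book|
|cloud cloud house|
|distance dinosaur|

Derivation:
Line 1: ['chapter', 'who', 'ant'] (min_width=15, slack=2)
Line 2: ['childhood', 'desert'] (min_width=16, slack=1)
Line 3: ['angry', 'light'] (min_width=11, slack=6)
Line 4: ['program', 'high'] (min_width=12, slack=5)
Line 5: ['language', 'book'] (min_width=13, slack=4)
Line 6: ['cloud', 'cloud', 'house'] (min_width=17, slack=0)
Line 7: ['distance', 'dinosaur'] (min_width=17, slack=0)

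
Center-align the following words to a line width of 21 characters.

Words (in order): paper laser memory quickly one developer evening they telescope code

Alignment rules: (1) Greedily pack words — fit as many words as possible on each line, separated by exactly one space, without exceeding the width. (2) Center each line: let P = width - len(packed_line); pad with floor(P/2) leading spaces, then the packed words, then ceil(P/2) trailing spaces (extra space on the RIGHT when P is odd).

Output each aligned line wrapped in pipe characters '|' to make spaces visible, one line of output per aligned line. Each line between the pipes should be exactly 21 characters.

Answer: | paper laser memory  |
|quickly one developer|
|    evening they     |
|   telescope code    |

Derivation:
Line 1: ['paper', 'laser', 'memory'] (min_width=18, slack=3)
Line 2: ['quickly', 'one', 'developer'] (min_width=21, slack=0)
Line 3: ['evening', 'they'] (min_width=12, slack=9)
Line 4: ['telescope', 'code'] (min_width=14, slack=7)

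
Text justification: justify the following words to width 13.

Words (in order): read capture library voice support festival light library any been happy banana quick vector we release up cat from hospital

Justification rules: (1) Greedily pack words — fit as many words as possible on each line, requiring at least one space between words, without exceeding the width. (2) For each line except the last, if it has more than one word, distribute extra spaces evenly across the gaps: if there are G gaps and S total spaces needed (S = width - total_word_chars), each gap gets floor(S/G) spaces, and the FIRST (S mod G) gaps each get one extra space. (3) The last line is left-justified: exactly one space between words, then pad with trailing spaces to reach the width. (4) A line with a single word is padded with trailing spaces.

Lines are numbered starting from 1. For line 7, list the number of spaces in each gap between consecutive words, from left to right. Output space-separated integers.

Line 1: ['read', 'capture'] (min_width=12, slack=1)
Line 2: ['library', 'voice'] (min_width=13, slack=0)
Line 3: ['support'] (min_width=7, slack=6)
Line 4: ['festival'] (min_width=8, slack=5)
Line 5: ['light', 'library'] (min_width=13, slack=0)
Line 6: ['any', 'been'] (min_width=8, slack=5)
Line 7: ['happy', 'banana'] (min_width=12, slack=1)
Line 8: ['quick', 'vector'] (min_width=12, slack=1)
Line 9: ['we', 'release', 'up'] (min_width=13, slack=0)
Line 10: ['cat', 'from'] (min_width=8, slack=5)
Line 11: ['hospital'] (min_width=8, slack=5)

Answer: 2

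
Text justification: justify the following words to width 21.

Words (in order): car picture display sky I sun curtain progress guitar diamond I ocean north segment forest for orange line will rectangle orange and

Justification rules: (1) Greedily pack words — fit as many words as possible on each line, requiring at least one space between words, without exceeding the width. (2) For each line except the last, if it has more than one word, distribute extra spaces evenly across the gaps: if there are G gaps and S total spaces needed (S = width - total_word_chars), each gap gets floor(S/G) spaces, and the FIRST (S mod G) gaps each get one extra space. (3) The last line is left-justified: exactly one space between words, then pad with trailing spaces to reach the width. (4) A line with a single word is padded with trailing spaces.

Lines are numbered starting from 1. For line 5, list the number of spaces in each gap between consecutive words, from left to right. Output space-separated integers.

Answer: 3 2

Derivation:
Line 1: ['car', 'picture', 'display'] (min_width=19, slack=2)
Line 2: ['sky', 'I', 'sun', 'curtain'] (min_width=17, slack=4)
Line 3: ['progress', 'guitar'] (min_width=15, slack=6)
Line 4: ['diamond', 'I', 'ocean', 'north'] (min_width=21, slack=0)
Line 5: ['segment', 'forest', 'for'] (min_width=18, slack=3)
Line 6: ['orange', 'line', 'will'] (min_width=16, slack=5)
Line 7: ['rectangle', 'orange', 'and'] (min_width=20, slack=1)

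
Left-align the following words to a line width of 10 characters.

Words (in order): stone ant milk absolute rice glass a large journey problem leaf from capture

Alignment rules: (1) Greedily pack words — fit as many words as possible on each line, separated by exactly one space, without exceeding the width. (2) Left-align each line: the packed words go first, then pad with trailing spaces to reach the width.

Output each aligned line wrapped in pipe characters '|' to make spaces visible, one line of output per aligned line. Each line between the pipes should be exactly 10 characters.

Line 1: ['stone', 'ant'] (min_width=9, slack=1)
Line 2: ['milk'] (min_width=4, slack=6)
Line 3: ['absolute'] (min_width=8, slack=2)
Line 4: ['rice', 'glass'] (min_width=10, slack=0)
Line 5: ['a', 'large'] (min_width=7, slack=3)
Line 6: ['journey'] (min_width=7, slack=3)
Line 7: ['problem'] (min_width=7, slack=3)
Line 8: ['leaf', 'from'] (min_width=9, slack=1)
Line 9: ['capture'] (min_width=7, slack=3)

Answer: |stone ant |
|milk      |
|absolute  |
|rice glass|
|a large   |
|journey   |
|problem   |
|leaf from |
|capture   |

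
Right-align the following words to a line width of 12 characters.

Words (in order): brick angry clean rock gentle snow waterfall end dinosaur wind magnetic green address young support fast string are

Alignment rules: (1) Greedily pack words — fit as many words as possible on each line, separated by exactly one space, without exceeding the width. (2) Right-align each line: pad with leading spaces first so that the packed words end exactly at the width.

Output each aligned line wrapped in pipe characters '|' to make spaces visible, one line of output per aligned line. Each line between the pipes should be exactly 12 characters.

Answer: | brick angry|
|  clean rock|
| gentle snow|
|   waterfall|
|end dinosaur|
|        wind|
|    magnetic|
|       green|
|     address|
|       young|
|support fast|
|  string are|

Derivation:
Line 1: ['brick', 'angry'] (min_width=11, slack=1)
Line 2: ['clean', 'rock'] (min_width=10, slack=2)
Line 3: ['gentle', 'snow'] (min_width=11, slack=1)
Line 4: ['waterfall'] (min_width=9, slack=3)
Line 5: ['end', 'dinosaur'] (min_width=12, slack=0)
Line 6: ['wind'] (min_width=4, slack=8)
Line 7: ['magnetic'] (min_width=8, slack=4)
Line 8: ['green'] (min_width=5, slack=7)
Line 9: ['address'] (min_width=7, slack=5)
Line 10: ['young'] (min_width=5, slack=7)
Line 11: ['support', 'fast'] (min_width=12, slack=0)
Line 12: ['string', 'are'] (min_width=10, slack=2)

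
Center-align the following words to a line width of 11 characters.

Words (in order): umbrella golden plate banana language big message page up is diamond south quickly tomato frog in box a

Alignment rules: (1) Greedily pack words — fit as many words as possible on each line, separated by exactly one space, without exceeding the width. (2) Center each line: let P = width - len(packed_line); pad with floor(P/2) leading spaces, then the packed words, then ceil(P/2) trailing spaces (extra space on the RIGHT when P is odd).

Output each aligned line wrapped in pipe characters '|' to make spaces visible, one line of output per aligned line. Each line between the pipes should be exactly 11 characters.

Answer: | umbrella  |
|  golden   |
|   plate   |
|  banana   |
| language  |
|big message|
|page up is |
|  diamond  |
|   south   |
|  quickly  |
|tomato frog|
| in box a  |

Derivation:
Line 1: ['umbrella'] (min_width=8, slack=3)
Line 2: ['golden'] (min_width=6, slack=5)
Line 3: ['plate'] (min_width=5, slack=6)
Line 4: ['banana'] (min_width=6, slack=5)
Line 5: ['language'] (min_width=8, slack=3)
Line 6: ['big', 'message'] (min_width=11, slack=0)
Line 7: ['page', 'up', 'is'] (min_width=10, slack=1)
Line 8: ['diamond'] (min_width=7, slack=4)
Line 9: ['south'] (min_width=5, slack=6)
Line 10: ['quickly'] (min_width=7, slack=4)
Line 11: ['tomato', 'frog'] (min_width=11, slack=0)
Line 12: ['in', 'box', 'a'] (min_width=8, slack=3)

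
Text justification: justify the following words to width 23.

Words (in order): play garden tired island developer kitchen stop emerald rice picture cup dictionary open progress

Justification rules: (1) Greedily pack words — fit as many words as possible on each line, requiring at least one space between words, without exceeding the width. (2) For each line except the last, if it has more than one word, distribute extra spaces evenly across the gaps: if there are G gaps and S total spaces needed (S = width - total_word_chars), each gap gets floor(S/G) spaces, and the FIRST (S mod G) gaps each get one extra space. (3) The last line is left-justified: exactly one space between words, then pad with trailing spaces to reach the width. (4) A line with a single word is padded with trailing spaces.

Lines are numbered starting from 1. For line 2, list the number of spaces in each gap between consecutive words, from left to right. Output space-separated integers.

Answer: 8

Derivation:
Line 1: ['play', 'garden', 'tired'] (min_width=17, slack=6)
Line 2: ['island', 'developer'] (min_width=16, slack=7)
Line 3: ['kitchen', 'stop', 'emerald'] (min_width=20, slack=3)
Line 4: ['rice', 'picture', 'cup'] (min_width=16, slack=7)
Line 5: ['dictionary', 'open'] (min_width=15, slack=8)
Line 6: ['progress'] (min_width=8, slack=15)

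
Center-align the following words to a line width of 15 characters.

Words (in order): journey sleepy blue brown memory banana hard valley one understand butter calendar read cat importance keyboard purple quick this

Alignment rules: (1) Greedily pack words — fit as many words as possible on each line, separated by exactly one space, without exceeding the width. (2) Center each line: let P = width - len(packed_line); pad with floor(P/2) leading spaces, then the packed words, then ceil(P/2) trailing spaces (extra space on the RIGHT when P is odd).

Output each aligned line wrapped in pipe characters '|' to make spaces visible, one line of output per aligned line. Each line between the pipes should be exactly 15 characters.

Line 1: ['journey', 'sleepy'] (min_width=14, slack=1)
Line 2: ['blue', 'brown'] (min_width=10, slack=5)
Line 3: ['memory', 'banana'] (min_width=13, slack=2)
Line 4: ['hard', 'valley', 'one'] (min_width=15, slack=0)
Line 5: ['understand'] (min_width=10, slack=5)
Line 6: ['butter', 'calendar'] (min_width=15, slack=0)
Line 7: ['read', 'cat'] (min_width=8, slack=7)
Line 8: ['importance'] (min_width=10, slack=5)
Line 9: ['keyboard', 'purple'] (min_width=15, slack=0)
Line 10: ['quick', 'this'] (min_width=10, slack=5)

Answer: |journey sleepy |
|  blue brown   |
| memory banana |
|hard valley one|
|  understand   |
|butter calendar|
|   read cat    |
|  importance   |
|keyboard purple|
|  quick this   |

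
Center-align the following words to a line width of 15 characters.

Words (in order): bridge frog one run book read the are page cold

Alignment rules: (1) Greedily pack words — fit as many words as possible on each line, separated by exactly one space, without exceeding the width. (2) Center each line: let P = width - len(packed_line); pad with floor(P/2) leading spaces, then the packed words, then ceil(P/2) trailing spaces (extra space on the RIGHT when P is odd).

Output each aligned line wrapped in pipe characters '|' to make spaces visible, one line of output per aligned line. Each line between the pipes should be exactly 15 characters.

Line 1: ['bridge', 'frog', 'one'] (min_width=15, slack=0)
Line 2: ['run', 'book', 'read'] (min_width=13, slack=2)
Line 3: ['the', 'are', 'page'] (min_width=12, slack=3)
Line 4: ['cold'] (min_width=4, slack=11)

Answer: |bridge frog one|
| run book read |
| the are page  |
|     cold      |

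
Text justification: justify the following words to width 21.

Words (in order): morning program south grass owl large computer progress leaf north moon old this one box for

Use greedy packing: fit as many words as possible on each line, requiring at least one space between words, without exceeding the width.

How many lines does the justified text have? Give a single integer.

Line 1: ['morning', 'program', 'south'] (min_width=21, slack=0)
Line 2: ['grass', 'owl', 'large'] (min_width=15, slack=6)
Line 3: ['computer', 'progress'] (min_width=17, slack=4)
Line 4: ['leaf', 'north', 'moon', 'old'] (min_width=19, slack=2)
Line 5: ['this', 'one', 'box', 'for'] (min_width=16, slack=5)
Total lines: 5

Answer: 5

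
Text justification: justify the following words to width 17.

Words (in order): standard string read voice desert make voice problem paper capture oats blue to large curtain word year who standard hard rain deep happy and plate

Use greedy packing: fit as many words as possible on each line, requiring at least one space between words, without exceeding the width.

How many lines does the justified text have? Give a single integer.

Answer: 10

Derivation:
Line 1: ['standard', 'string'] (min_width=15, slack=2)
Line 2: ['read', 'voice', 'desert'] (min_width=17, slack=0)
Line 3: ['make', 'voice'] (min_width=10, slack=7)
Line 4: ['problem', 'paper'] (min_width=13, slack=4)
Line 5: ['capture', 'oats', 'blue'] (min_width=17, slack=0)
Line 6: ['to', 'large', 'curtain'] (min_width=16, slack=1)
Line 7: ['word', 'year', 'who'] (min_width=13, slack=4)
Line 8: ['standard', 'hard'] (min_width=13, slack=4)
Line 9: ['rain', 'deep', 'happy'] (min_width=15, slack=2)
Line 10: ['and', 'plate'] (min_width=9, slack=8)
Total lines: 10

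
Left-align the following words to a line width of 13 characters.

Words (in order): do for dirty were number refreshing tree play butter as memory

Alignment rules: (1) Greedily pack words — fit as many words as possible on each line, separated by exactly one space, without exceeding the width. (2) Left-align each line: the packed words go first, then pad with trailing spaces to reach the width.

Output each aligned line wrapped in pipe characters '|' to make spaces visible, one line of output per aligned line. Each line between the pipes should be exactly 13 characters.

Line 1: ['do', 'for', 'dirty'] (min_width=12, slack=1)
Line 2: ['were', 'number'] (min_width=11, slack=2)
Line 3: ['refreshing'] (min_width=10, slack=3)
Line 4: ['tree', 'play'] (min_width=9, slack=4)
Line 5: ['butter', 'as'] (min_width=9, slack=4)
Line 6: ['memory'] (min_width=6, slack=7)

Answer: |do for dirty |
|were number  |
|refreshing   |
|tree play    |
|butter as    |
|memory       |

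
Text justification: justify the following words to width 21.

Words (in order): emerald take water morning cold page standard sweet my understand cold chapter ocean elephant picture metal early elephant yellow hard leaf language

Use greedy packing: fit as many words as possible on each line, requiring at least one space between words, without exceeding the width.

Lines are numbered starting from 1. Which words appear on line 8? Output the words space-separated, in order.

Line 1: ['emerald', 'take', 'water'] (min_width=18, slack=3)
Line 2: ['morning', 'cold', 'page'] (min_width=17, slack=4)
Line 3: ['standard', 'sweet', 'my'] (min_width=17, slack=4)
Line 4: ['understand', 'cold'] (min_width=15, slack=6)
Line 5: ['chapter', 'ocean'] (min_width=13, slack=8)
Line 6: ['elephant', 'picture'] (min_width=16, slack=5)
Line 7: ['metal', 'early', 'elephant'] (min_width=20, slack=1)
Line 8: ['yellow', 'hard', 'leaf'] (min_width=16, slack=5)
Line 9: ['language'] (min_width=8, slack=13)

Answer: yellow hard leaf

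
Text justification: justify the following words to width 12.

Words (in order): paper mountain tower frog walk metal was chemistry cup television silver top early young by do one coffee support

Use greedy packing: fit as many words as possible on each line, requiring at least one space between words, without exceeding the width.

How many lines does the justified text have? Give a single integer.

Line 1: ['paper'] (min_width=5, slack=7)
Line 2: ['mountain'] (min_width=8, slack=4)
Line 3: ['tower', 'frog'] (min_width=10, slack=2)
Line 4: ['walk', 'metal'] (min_width=10, slack=2)
Line 5: ['was'] (min_width=3, slack=9)
Line 6: ['chemistry'] (min_width=9, slack=3)
Line 7: ['cup'] (min_width=3, slack=9)
Line 8: ['television'] (min_width=10, slack=2)
Line 9: ['silver', 'top'] (min_width=10, slack=2)
Line 10: ['early', 'young'] (min_width=11, slack=1)
Line 11: ['by', 'do', 'one'] (min_width=9, slack=3)
Line 12: ['coffee'] (min_width=6, slack=6)
Line 13: ['support'] (min_width=7, slack=5)
Total lines: 13

Answer: 13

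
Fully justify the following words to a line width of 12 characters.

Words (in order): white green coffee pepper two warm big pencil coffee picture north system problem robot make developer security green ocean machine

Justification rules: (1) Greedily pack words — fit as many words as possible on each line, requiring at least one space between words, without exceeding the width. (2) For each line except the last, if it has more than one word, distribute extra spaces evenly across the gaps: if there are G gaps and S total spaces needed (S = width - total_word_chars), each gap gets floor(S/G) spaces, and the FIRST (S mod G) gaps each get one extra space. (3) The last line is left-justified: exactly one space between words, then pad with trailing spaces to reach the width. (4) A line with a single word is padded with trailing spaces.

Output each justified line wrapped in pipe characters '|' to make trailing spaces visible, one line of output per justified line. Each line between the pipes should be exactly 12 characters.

Line 1: ['white', 'green'] (min_width=11, slack=1)
Line 2: ['coffee'] (min_width=6, slack=6)
Line 3: ['pepper', 'two'] (min_width=10, slack=2)
Line 4: ['warm', 'big'] (min_width=8, slack=4)
Line 5: ['pencil'] (min_width=6, slack=6)
Line 6: ['coffee'] (min_width=6, slack=6)
Line 7: ['picture'] (min_width=7, slack=5)
Line 8: ['north', 'system'] (min_width=12, slack=0)
Line 9: ['problem'] (min_width=7, slack=5)
Line 10: ['robot', 'make'] (min_width=10, slack=2)
Line 11: ['developer'] (min_width=9, slack=3)
Line 12: ['security'] (min_width=8, slack=4)
Line 13: ['green', 'ocean'] (min_width=11, slack=1)
Line 14: ['machine'] (min_width=7, slack=5)

Answer: |white  green|
|coffee      |
|pepper   two|
|warm     big|
|pencil      |
|coffee      |
|picture     |
|north system|
|problem     |
|robot   make|
|developer   |
|security    |
|green  ocean|
|machine     |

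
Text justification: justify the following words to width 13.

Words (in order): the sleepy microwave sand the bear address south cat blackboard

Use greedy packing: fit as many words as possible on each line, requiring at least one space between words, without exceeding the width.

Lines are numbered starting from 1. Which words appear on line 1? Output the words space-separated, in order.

Answer: the sleepy

Derivation:
Line 1: ['the', 'sleepy'] (min_width=10, slack=3)
Line 2: ['microwave'] (min_width=9, slack=4)
Line 3: ['sand', 'the', 'bear'] (min_width=13, slack=0)
Line 4: ['address', 'south'] (min_width=13, slack=0)
Line 5: ['cat'] (min_width=3, slack=10)
Line 6: ['blackboard'] (min_width=10, slack=3)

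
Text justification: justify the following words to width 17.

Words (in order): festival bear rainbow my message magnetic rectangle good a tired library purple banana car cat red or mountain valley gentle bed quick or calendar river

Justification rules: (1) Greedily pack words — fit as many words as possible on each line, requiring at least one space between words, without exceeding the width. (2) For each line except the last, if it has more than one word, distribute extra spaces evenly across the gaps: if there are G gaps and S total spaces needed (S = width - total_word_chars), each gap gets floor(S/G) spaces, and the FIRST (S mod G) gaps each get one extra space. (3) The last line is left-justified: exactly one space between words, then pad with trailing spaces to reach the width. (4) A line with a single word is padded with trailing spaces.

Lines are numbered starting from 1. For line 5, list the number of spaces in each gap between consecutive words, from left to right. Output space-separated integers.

Line 1: ['festival', 'bear'] (min_width=13, slack=4)
Line 2: ['rainbow', 'my'] (min_width=10, slack=7)
Line 3: ['message', 'magnetic'] (min_width=16, slack=1)
Line 4: ['rectangle', 'good', 'a'] (min_width=16, slack=1)
Line 5: ['tired', 'library'] (min_width=13, slack=4)
Line 6: ['purple', 'banana', 'car'] (min_width=17, slack=0)
Line 7: ['cat', 'red', 'or'] (min_width=10, slack=7)
Line 8: ['mountain', 'valley'] (min_width=15, slack=2)
Line 9: ['gentle', 'bed', 'quick'] (min_width=16, slack=1)
Line 10: ['or', 'calendar', 'river'] (min_width=17, slack=0)

Answer: 5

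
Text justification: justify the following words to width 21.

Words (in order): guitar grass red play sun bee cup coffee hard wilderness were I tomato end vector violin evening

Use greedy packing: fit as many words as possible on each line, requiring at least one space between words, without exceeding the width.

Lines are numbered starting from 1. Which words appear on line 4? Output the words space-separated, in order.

Line 1: ['guitar', 'grass', 'red', 'play'] (min_width=21, slack=0)
Line 2: ['sun', 'bee', 'cup', 'coffee'] (min_width=18, slack=3)
Line 3: ['hard', 'wilderness', 'were'] (min_width=20, slack=1)
Line 4: ['I', 'tomato', 'end', 'vector'] (min_width=19, slack=2)
Line 5: ['violin', 'evening'] (min_width=14, slack=7)

Answer: I tomato end vector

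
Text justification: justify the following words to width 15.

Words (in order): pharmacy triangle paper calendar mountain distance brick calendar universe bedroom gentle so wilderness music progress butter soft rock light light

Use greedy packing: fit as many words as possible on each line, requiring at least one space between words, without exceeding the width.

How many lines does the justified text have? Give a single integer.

Line 1: ['pharmacy'] (min_width=8, slack=7)
Line 2: ['triangle', 'paper'] (min_width=14, slack=1)
Line 3: ['calendar'] (min_width=8, slack=7)
Line 4: ['mountain'] (min_width=8, slack=7)
Line 5: ['distance', 'brick'] (min_width=14, slack=1)
Line 6: ['calendar'] (min_width=8, slack=7)
Line 7: ['universe'] (min_width=8, slack=7)
Line 8: ['bedroom', 'gentle'] (min_width=14, slack=1)
Line 9: ['so', 'wilderness'] (min_width=13, slack=2)
Line 10: ['music', 'progress'] (min_width=14, slack=1)
Line 11: ['butter', 'soft'] (min_width=11, slack=4)
Line 12: ['rock', 'light'] (min_width=10, slack=5)
Line 13: ['light'] (min_width=5, slack=10)
Total lines: 13

Answer: 13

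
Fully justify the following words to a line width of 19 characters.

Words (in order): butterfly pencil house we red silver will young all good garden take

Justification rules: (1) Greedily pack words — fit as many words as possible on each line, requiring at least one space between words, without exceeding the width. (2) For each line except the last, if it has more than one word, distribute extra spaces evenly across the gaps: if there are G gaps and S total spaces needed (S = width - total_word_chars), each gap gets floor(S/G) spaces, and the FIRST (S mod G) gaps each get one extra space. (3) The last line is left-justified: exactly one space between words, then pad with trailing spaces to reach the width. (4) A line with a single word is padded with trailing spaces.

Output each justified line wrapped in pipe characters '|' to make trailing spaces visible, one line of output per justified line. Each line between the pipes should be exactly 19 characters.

Answer: |butterfly    pencil|
|house we red silver|
|will young all good|
|garden take        |

Derivation:
Line 1: ['butterfly', 'pencil'] (min_width=16, slack=3)
Line 2: ['house', 'we', 'red', 'silver'] (min_width=19, slack=0)
Line 3: ['will', 'young', 'all', 'good'] (min_width=19, slack=0)
Line 4: ['garden', 'take'] (min_width=11, slack=8)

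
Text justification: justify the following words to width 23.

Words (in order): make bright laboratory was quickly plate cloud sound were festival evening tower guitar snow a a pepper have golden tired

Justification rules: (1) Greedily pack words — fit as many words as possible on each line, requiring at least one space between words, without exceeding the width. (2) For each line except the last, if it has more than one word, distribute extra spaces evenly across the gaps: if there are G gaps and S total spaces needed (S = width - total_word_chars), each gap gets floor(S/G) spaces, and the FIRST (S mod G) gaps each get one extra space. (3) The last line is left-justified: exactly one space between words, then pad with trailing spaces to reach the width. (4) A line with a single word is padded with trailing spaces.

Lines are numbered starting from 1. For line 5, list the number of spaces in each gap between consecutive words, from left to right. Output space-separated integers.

Answer: 2 2 2 1

Derivation:
Line 1: ['make', 'bright', 'laboratory'] (min_width=22, slack=1)
Line 2: ['was', 'quickly', 'plate', 'cloud'] (min_width=23, slack=0)
Line 3: ['sound', 'were', 'festival'] (min_width=19, slack=4)
Line 4: ['evening', 'tower', 'guitar'] (min_width=20, slack=3)
Line 5: ['snow', 'a', 'a', 'pepper', 'have'] (min_width=20, slack=3)
Line 6: ['golden', 'tired'] (min_width=12, slack=11)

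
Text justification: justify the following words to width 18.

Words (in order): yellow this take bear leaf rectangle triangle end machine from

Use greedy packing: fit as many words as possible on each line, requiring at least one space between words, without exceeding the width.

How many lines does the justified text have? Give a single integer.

Answer: 4

Derivation:
Line 1: ['yellow', 'this', 'take'] (min_width=16, slack=2)
Line 2: ['bear', 'leaf'] (min_width=9, slack=9)
Line 3: ['rectangle', 'triangle'] (min_width=18, slack=0)
Line 4: ['end', 'machine', 'from'] (min_width=16, slack=2)
Total lines: 4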